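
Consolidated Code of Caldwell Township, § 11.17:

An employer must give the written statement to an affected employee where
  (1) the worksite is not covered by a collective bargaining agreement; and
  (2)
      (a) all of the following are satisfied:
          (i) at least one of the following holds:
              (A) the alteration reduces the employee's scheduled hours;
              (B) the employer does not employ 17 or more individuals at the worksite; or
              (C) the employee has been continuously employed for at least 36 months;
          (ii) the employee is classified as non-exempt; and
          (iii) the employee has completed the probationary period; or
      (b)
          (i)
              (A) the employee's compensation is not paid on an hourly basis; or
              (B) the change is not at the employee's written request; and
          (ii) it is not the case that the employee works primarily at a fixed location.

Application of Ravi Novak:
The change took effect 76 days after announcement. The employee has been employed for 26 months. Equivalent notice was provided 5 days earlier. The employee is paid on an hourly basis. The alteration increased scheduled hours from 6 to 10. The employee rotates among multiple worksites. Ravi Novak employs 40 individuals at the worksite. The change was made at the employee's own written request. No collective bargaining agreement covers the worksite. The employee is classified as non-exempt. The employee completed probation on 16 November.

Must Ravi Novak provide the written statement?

(1) no CBA — satisfied.
(A) hours reduced — not satisfied.
(B) not (≥ 17 at site) — fails.
(C) tenure ≥ 36 mo. — fails.
(i) = F OR F OR F = false.
(ii) non-exempt — satisfied.
(iii) past probation — holds.
(a): F AND T AND T → false.
(A) not (hourly-paid) — fails.
(B) not employee-requested — fails.
(i): F OR F → false.
(ii) not (fixed location) — met.
So (b) is not satisfied (F AND T).
(2): F OR F → false.
Overall: T AND F → false.

No — not required.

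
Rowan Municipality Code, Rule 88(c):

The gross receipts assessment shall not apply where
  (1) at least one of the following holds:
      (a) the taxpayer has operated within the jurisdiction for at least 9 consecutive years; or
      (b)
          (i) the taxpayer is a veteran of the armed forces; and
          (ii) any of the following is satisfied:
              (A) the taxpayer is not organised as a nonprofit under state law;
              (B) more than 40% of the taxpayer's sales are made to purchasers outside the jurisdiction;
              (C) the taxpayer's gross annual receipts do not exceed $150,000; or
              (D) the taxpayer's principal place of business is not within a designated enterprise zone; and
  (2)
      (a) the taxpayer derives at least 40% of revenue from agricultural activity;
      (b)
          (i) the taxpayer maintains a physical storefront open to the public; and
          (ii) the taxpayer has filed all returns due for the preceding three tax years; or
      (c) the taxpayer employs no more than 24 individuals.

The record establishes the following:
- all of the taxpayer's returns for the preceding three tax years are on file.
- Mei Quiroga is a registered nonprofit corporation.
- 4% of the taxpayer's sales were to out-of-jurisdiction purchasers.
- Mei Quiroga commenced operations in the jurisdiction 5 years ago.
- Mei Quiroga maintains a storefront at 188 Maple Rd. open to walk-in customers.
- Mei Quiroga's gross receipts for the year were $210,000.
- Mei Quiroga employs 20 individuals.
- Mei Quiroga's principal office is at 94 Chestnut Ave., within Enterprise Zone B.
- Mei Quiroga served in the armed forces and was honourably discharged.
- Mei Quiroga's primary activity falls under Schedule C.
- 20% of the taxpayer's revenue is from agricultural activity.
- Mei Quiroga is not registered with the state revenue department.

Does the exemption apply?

No — not exempt.

(a) ≥ 9 yrs in jurisdiction — fails.
(i) veteran — holds.
(A) not (nonprofit) — not satisfied.
(B) >40% out-of-jur. sales — not met.
(C) receipts ≤ $150,000 — not satisfied.
(D) not (in enterprise zone) — fails.
(ii): F OR F OR F OR F → false.
(b): T AND F → false.
So (1) is not satisfied (F OR F).
(a) ≥40% agricultural — not satisfied.
(i) has storefront — holds.
(ii) returns current — met.
(b) = T AND T = true.
(c) ≤ 24 employees — met.
(2) = F OR T OR T = true.
So Overall is not satisfied (F AND T).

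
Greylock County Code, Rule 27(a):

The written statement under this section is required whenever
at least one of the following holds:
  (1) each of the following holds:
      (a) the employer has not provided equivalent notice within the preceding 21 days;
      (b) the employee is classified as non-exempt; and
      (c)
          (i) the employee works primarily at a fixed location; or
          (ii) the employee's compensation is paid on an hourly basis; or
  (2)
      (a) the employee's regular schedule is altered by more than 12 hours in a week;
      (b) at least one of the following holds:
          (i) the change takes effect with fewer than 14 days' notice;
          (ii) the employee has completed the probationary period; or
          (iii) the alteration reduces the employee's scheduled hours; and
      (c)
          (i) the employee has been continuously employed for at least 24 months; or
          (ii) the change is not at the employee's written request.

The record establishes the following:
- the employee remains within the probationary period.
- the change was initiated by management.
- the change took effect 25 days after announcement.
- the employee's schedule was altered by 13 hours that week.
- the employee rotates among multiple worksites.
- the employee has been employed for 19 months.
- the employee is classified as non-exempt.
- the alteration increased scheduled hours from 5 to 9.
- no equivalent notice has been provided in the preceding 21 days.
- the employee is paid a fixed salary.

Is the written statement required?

(a) no recent notice — met.
(b) non-exempt — met.
(i) fixed location — fails.
(ii) hourly-paid — not met.
(c): F OR F → false.
(1): T AND T AND F → false.
(a) schedule shift > 12h — satisfied.
(i) < 14 days' notice — not met.
(ii) past probation — fails.
(iii) hours reduced — not satisfied.
(b) = F OR F OR F = false.
(i) tenure ≥ 24 mo. — fails.
(ii) not employee-requested — holds.
So (c) is satisfied (F OR T).
So (2) is not satisfied (T AND F AND T).
Overall: F OR F → false.

No — not required.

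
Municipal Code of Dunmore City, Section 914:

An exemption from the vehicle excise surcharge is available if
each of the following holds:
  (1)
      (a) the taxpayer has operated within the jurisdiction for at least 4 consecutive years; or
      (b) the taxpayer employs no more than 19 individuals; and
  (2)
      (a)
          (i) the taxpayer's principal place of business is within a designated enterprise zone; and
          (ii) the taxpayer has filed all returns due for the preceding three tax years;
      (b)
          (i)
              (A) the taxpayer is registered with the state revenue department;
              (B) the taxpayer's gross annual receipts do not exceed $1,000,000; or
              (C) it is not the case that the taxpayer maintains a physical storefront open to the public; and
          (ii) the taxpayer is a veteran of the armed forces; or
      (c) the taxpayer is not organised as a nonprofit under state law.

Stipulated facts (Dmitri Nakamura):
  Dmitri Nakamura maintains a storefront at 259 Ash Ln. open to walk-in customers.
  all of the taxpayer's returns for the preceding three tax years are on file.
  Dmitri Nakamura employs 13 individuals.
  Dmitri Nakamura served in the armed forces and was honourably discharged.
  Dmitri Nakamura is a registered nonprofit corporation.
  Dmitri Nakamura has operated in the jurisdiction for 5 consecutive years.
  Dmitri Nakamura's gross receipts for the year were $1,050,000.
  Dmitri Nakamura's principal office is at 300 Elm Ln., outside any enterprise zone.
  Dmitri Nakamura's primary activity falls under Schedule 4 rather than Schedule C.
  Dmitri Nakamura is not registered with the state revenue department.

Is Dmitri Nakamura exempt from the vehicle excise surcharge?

(a) ≥ 4 yrs in jurisdiction — met.
(b) ≤ 19 employees — satisfied.
(1): T OR T → true.
(i) in enterprise zone — fails.
(ii) returns current — satisfied.
(a) = F AND T = false.
(A) state-registered — fails.
(B) receipts ≤ $1,000,000 — not satisfied.
(C) not (has storefront) — not satisfied.
(i) = F OR F OR F = false.
(ii) veteran — met.
(b): F AND T → false.
(c) not (nonprofit) — not met.
(2) = F OR F OR F = false.
So Overall is not satisfied (T AND F).

No — not exempt.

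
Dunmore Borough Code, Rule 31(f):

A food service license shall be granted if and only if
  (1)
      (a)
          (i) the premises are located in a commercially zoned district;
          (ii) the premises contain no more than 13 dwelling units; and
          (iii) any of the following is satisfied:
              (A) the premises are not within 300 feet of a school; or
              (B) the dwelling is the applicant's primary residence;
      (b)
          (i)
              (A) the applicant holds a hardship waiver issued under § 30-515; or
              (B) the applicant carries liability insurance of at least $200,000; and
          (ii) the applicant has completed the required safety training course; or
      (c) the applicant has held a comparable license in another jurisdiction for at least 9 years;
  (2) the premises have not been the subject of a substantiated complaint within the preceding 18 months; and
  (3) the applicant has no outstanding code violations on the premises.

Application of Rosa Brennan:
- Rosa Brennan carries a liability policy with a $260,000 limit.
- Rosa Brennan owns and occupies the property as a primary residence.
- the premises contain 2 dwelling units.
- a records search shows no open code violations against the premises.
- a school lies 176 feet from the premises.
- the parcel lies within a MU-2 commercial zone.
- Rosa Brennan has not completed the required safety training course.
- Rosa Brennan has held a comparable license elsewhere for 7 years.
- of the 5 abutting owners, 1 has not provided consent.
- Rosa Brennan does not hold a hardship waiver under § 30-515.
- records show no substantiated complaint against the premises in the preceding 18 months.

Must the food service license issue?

(i) commercially zoned — satisfied.
(ii) ≤ 13 units — holds.
(A) ≥300 ft from school — fails.
(B) primary residence — satisfied.
(iii): F OR T → true.
So (a) is satisfied (T AND T AND T).
(A) hardship waiver — fails.
(B) insurance ≥ $200,000 — holds.
So (i) is satisfied (F OR T).
(ii) safety training — not met.
(b): T AND F → false.
(c) prior license ≥ 9 yr — not satisfied.
(1): T OR F OR F → true.
(2) no complaint in 18 mo. — satisfied.
(3) no code violations — satisfied.
Overall = T AND T AND T = true.

Yes — granted.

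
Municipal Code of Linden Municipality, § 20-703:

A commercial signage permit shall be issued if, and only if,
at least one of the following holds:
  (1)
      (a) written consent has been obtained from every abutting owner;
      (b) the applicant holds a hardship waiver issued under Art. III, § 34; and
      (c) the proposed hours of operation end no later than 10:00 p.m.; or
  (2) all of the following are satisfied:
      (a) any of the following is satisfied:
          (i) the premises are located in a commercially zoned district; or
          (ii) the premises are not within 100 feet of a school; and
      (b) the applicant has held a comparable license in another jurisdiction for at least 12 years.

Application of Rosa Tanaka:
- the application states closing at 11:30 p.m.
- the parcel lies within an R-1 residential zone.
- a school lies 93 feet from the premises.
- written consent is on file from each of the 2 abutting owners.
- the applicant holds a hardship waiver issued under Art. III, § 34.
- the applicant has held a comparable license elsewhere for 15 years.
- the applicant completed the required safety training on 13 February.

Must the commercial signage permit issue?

(a) all abutters consent — met.
(b) hardship waiver — satisfied.
(c) closes by 10 p.m. — not satisfied.
So (1) is not satisfied (T AND T AND F).
(i) commercially zoned — not satisfied.
(ii) ≥100 ft from school — fails.
So (a) is not satisfied (F OR F).
(b) prior license ≥ 12 yr — met.
So (2) is not satisfied (F AND T).
Overall: F OR F → false.

No — denied.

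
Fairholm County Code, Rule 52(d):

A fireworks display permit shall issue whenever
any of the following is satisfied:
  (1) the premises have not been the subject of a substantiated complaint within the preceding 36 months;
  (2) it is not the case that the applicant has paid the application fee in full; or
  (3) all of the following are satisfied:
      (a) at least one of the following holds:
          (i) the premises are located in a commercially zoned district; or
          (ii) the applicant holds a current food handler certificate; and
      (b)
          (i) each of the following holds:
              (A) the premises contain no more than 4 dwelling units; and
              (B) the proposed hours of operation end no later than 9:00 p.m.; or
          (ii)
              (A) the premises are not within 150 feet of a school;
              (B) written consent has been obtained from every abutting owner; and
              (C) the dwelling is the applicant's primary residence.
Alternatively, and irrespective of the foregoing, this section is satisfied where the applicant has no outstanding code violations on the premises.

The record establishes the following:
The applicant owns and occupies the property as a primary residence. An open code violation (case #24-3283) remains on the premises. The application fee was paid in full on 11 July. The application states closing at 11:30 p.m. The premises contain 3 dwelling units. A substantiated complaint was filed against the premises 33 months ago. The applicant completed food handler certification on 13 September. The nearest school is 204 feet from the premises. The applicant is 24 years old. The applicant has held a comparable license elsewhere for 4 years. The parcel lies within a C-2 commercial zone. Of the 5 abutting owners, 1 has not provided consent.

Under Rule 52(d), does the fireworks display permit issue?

(1) no complaint in 36 mo. — not satisfied.
(2) not (fee paid) — fails.
(i) commercially zoned — holds.
(ii) food handler cert. — met.
(a) = T OR T = true.
(A) ≤ 4 units — met.
(B) closes by 9 p.m. — not met.
So (i) is not satisfied (T AND F).
(A) ≥150 ft from school — satisfied.
(B) all abutters consent — fails.
(C) primary residence — met.
(ii): T AND F AND T → false.
So (b) is not satisfied (F OR F).
(3) = T AND F = false.
So Overall is not satisfied (F OR F OR F).
Exception (no code violations) — not satisfied.
Result: main false OR exception false → false.

No — denied.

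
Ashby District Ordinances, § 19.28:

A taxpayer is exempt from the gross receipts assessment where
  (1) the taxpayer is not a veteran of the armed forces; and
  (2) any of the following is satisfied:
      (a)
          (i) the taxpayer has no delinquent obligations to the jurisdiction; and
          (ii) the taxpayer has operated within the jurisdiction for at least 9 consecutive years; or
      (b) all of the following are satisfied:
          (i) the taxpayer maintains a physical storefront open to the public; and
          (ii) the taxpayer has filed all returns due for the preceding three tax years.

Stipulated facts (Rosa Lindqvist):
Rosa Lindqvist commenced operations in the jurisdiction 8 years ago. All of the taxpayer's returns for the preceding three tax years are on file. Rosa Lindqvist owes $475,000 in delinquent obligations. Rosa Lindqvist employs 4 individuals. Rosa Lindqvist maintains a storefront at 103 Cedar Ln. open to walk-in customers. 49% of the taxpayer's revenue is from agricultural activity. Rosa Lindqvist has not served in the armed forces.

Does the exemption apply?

Yes — exempt.

(1) not (veteran) — holds.
(i) no delinquency — not met.
(ii) ≥ 9 yrs in jurisdiction — not met.
So (a) is not satisfied (F AND F).
(i) has storefront — holds.
(ii) returns current — met.
So (b) is satisfied (T AND T).
So (2) is satisfied (F OR T).
Overall = T AND T = true.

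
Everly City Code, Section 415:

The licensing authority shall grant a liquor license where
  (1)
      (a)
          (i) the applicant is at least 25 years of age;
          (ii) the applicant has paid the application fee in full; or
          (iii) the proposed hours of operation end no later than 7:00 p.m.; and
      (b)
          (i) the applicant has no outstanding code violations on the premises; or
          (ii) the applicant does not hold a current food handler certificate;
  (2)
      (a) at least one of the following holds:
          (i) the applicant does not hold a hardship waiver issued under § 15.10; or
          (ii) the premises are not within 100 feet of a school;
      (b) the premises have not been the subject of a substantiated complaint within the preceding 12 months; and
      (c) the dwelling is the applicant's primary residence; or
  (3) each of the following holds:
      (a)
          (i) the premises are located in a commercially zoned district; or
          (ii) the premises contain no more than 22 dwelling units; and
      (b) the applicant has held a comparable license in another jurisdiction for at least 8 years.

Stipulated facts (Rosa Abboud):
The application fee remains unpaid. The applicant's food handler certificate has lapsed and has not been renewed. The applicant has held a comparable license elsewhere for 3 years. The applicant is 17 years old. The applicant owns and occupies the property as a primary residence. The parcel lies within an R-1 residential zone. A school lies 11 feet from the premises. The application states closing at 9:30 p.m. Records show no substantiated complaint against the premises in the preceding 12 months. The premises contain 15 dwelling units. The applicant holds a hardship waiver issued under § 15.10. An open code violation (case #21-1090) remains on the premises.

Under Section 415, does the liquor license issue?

No — denied.

(i) age ≥ 25 — fails.
(ii) fee paid — fails.
(iii) closes by 7 p.m. — not met.
(a) = F OR F OR F = false.
(i) no code violations — not met.
(ii) not (food handler cert.) — met.
(b): F OR T → true.
(1) = F AND T = false.
(i) not (hardship waiver) — not met.
(ii) ≥100 ft from school — not satisfied.
(a): F OR F → false.
(b) no complaint in 12 mo. — satisfied.
(c) primary residence — met.
(2) = F AND T AND T = false.
(i) commercially zoned — not met.
(ii) ≤ 22 units — met.
(a): F OR T → true.
(b) prior license ≥ 8 yr — not met.
(3) = T AND F = false.
Overall = F OR F OR F = false.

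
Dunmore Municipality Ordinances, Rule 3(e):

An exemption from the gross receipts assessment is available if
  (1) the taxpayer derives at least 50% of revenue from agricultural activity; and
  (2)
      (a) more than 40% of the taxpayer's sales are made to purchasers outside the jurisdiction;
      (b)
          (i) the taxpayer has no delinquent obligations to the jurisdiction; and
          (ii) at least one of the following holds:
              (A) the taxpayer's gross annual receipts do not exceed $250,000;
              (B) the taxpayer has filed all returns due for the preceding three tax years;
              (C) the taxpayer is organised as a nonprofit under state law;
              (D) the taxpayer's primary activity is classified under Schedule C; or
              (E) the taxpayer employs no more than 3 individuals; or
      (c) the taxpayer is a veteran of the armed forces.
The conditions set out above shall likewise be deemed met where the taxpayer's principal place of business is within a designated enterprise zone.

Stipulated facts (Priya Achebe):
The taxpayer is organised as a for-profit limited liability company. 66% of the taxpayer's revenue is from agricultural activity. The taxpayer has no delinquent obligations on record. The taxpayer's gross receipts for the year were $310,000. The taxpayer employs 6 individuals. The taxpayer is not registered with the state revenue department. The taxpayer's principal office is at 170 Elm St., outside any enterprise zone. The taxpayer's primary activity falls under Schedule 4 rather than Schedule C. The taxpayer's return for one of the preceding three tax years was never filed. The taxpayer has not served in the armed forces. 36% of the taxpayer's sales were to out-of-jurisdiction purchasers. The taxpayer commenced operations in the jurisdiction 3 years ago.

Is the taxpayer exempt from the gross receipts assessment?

(1) ≥50% agricultural — met.
(a) >40% out-of-jur. sales — not satisfied.
(i) no delinquency — holds.
(A) receipts ≤ $250,000 — fails.
(B) returns current — not satisfied.
(C) nonprofit — fails.
(D) Schedule C activity — fails.
(E) ≤ 3 employees — not satisfied.
(ii) = F OR F OR F OR F OR F = false.
(b) = T AND F = false.
(c) veteran — not met.
(2) = F OR F OR F = false.
Overall = T AND F = false.
Exception (in enterprise zone) — not satisfied.
Result: main false OR exception false → false.

No — not exempt.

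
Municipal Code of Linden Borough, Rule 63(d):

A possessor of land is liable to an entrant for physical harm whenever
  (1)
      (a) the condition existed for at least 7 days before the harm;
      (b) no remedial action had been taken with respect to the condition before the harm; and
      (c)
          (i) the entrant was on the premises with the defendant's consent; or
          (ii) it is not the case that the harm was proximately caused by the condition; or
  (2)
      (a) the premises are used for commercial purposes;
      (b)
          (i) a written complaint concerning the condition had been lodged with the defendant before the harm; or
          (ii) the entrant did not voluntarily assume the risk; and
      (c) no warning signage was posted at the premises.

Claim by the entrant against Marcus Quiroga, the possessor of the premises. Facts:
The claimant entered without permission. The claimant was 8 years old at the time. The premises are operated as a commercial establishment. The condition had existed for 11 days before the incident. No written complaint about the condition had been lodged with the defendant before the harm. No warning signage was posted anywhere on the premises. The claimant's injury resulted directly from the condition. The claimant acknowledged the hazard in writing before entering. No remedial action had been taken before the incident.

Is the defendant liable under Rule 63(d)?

No — not liable.

(a) condition ≥7 days old — met.
(b) no remedial action — holds.
(i) consent to enter — not met.
(ii) not (proximate cause) — not met.
(c): F OR F → false.
(1): T AND T AND F → false.
(a) commercial use — holds.
(i) complaint lodged — fails.
(ii) no assumed risk — not satisfied.
(b): F OR F → false.
(c) no signage posted — met.
So (2) is not satisfied (T AND F AND T).
So Overall is not satisfied (F OR F).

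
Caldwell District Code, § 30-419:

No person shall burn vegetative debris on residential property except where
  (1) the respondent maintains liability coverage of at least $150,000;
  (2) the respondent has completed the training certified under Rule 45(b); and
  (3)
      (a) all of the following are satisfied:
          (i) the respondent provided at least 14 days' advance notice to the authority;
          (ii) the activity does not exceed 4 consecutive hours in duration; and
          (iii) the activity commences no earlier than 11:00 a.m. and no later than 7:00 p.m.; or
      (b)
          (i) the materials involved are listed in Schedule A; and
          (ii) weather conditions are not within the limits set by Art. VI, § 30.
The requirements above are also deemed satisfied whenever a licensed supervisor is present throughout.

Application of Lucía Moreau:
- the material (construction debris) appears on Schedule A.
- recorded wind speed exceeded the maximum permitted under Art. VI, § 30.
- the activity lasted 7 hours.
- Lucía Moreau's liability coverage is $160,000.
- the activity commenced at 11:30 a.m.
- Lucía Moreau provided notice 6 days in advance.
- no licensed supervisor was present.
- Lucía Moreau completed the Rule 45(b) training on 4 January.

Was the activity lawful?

Yes — lawful.

(1) coverage ≥ $150,000 — satisfied.
(2) training certified — holds.
(i) ≥14 days' notice — not satisfied.
(ii) ≤ 4 hrs duration — fails.
(iii) start within hours — met.
(a) = F AND F AND T = false.
(i) Schedule A material — met.
(ii) not (weather ok) — satisfied.
(b) = T AND T = true.
So (3) is satisfied (F OR T).
So Overall is satisfied (T AND T AND T).
Exception (supervisor present) — not satisfied.
Result: main true OR exception false → true.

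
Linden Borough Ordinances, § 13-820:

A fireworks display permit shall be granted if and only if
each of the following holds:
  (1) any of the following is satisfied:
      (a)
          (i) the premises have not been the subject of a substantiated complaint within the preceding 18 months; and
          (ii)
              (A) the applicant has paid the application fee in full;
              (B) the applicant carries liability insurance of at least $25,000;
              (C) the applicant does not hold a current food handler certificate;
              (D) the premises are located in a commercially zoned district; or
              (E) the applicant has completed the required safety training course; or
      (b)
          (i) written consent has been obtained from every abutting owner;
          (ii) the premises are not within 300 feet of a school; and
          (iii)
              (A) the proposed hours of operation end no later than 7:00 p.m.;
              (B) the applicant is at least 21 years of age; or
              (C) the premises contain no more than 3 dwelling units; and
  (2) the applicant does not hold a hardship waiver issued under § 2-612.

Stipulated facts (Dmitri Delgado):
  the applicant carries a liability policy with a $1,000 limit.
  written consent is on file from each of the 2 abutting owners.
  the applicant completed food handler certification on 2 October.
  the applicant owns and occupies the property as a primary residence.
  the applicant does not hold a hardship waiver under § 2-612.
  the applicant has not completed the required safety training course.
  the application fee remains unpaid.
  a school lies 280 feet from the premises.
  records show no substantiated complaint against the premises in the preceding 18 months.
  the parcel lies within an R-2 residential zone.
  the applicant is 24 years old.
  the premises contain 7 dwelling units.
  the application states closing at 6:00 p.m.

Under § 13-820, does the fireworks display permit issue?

No — denied.

(i) no complaint in 18 mo. — met.
(A) fee paid — fails.
(B) insurance ≥ $25,000 — not satisfied.
(C) not (food handler cert.) — fails.
(D) commercially zoned — not satisfied.
(E) safety training — fails.
So (ii) is not satisfied (F OR F OR F OR F OR F).
(a): T AND F → false.
(i) all abutters consent — satisfied.
(ii) ≥300 ft from school — not met.
(A) closes by 7 p.m. — satisfied.
(B) age ≥ 21 — met.
(C) ≤ 3 units — not satisfied.
So (iii) is satisfied (T OR T OR F).
So (b) is not satisfied (T AND F AND T).
So (1) is not satisfied (F OR F).
(2) not (hardship waiver) — met.
Overall: F AND T → false.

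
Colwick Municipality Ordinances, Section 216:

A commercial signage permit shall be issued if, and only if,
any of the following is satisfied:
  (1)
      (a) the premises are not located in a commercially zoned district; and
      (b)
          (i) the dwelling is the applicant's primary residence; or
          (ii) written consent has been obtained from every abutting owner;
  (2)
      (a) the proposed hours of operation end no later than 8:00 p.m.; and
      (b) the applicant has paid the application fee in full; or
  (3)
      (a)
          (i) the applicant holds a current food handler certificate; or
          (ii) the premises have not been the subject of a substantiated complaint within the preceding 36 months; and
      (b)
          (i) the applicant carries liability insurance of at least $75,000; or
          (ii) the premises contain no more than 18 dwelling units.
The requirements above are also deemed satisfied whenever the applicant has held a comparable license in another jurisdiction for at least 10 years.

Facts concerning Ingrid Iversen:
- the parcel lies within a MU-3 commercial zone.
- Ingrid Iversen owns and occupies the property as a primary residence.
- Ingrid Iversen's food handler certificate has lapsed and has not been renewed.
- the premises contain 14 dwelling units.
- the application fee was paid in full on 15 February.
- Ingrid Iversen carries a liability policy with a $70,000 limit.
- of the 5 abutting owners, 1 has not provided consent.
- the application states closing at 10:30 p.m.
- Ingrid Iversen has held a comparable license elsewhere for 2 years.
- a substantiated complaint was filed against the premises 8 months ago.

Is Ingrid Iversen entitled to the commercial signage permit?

No — denied.

(a) not (commercially zoned) — not met.
(i) primary residence — satisfied.
(ii) all abutters consent — not met.
(b): T OR F → true.
So (1) is not satisfied (F AND T).
(a) closes by 8 p.m. — not met.
(b) fee paid — satisfied.
So (2) is not satisfied (F AND T).
(i) food handler cert. — not satisfied.
(ii) no complaint in 36 mo. — not satisfied.
So (a) is not satisfied (F OR F).
(i) insurance ≥ $75,000 — not satisfied.
(ii) ≤ 18 units — met.
(b) = F OR T = true.
So (3) is not satisfied (F AND T).
So Overall is not satisfied (F OR F OR F).
Exception (prior license ≥ 10 yr) — not satisfied.
Result: main false OR exception false → false.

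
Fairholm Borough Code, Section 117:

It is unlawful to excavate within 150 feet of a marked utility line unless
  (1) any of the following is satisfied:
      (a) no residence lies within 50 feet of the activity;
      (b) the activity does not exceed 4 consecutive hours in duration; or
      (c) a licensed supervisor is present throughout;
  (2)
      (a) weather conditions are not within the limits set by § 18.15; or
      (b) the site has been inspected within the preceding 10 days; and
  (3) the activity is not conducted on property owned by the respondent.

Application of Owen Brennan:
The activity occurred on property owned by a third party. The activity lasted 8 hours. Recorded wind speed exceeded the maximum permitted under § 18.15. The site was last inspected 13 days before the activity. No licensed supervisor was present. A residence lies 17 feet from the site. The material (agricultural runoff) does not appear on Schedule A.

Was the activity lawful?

(a) no residence in 50 ft — fails.
(b) ≤ 4 hrs duration — fails.
(c) supervisor present — fails.
So (1) is not satisfied (F OR F OR F).
(a) not (weather ok) — holds.
(b) site inspected — not satisfied.
(2) = T OR F = true.
(3) not (own property) — holds.
So Overall is not satisfied (F AND T AND T).

No — unlawful.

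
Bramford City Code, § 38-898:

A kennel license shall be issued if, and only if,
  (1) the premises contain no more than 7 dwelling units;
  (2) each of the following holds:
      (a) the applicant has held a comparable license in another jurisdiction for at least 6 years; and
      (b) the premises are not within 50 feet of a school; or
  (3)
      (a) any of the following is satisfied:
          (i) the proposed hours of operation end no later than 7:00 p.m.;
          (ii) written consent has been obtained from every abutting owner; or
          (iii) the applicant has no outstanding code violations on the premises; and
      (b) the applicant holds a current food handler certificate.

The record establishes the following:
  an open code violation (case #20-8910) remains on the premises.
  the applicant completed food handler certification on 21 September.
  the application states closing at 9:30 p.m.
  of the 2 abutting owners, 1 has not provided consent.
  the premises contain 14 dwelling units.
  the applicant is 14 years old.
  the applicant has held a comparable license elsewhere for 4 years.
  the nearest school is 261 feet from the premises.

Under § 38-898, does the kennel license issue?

(1) ≤ 7 units — not satisfied.
(a) prior license ≥ 6 yr — not satisfied.
(b) ≥50 ft from school — met.
(2) = F AND T = false.
(i) closes by 7 p.m. — fails.
(ii) all abutters consent — fails.
(iii) no code violations — not satisfied.
(a) = F OR F OR F = false.
(b) food handler cert. — satisfied.
(3) = F AND T = false.
So Overall is not satisfied (F OR F OR F).

No — denied.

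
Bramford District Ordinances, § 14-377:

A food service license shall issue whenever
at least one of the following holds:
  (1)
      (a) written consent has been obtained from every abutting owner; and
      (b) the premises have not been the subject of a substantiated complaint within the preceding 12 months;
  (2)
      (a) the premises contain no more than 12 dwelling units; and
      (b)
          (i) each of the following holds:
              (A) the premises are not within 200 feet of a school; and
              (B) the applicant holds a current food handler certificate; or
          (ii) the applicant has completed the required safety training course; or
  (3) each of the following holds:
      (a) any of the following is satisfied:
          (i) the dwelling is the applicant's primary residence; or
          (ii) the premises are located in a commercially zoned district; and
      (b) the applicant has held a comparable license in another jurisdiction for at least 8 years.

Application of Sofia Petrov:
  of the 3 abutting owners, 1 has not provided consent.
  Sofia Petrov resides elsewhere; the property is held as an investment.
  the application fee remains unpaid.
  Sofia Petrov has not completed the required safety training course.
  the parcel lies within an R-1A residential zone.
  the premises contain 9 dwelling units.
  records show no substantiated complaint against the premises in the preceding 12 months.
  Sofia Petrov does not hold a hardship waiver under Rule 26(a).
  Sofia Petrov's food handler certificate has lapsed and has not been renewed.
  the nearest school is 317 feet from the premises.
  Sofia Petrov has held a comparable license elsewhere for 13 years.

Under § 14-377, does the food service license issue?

No — denied.

(a) all abutters consent — fails.
(b) no complaint in 12 mo. — holds.
(1) = F AND T = false.
(a) ≤ 12 units — holds.
(A) ≥200 ft from school — holds.
(B) food handler cert. — not satisfied.
(i): T AND F → false.
(ii) safety training — not satisfied.
(b) = F OR F = false.
(2) = T AND F = false.
(i) primary residence — fails.
(ii) commercially zoned — not satisfied.
(a): F OR F → false.
(b) prior license ≥ 8 yr — holds.
(3): F AND T → false.
Overall: F OR F OR F → false.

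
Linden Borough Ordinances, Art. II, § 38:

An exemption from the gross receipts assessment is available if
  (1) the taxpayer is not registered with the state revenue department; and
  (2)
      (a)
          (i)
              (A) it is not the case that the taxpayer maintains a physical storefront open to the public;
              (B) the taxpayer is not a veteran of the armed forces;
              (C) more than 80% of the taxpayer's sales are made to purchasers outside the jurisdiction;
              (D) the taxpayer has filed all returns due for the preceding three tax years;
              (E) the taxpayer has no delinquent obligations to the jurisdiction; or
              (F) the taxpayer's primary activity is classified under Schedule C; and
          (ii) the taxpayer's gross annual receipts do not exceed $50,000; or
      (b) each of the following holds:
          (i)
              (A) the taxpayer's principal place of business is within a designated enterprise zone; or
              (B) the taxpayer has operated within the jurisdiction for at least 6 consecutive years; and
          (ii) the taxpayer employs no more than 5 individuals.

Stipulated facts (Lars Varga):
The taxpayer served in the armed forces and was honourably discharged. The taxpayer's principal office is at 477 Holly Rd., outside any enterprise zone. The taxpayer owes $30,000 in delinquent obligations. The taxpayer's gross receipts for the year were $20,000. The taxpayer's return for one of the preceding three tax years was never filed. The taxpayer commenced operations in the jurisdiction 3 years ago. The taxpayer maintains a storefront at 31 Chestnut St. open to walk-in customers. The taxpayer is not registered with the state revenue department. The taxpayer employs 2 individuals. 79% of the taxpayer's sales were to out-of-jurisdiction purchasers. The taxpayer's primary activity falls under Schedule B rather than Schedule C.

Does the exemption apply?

No — not exempt.

(1) not (state-registered) — satisfied.
(A) not (has storefront) — not met.
(B) not (veteran) — fails.
(C) >80% out-of-jur. sales — fails.
(D) returns current — not met.
(E) no delinquency — fails.
(F) Schedule C activity — not met.
So (i) is not satisfied (F OR F OR F OR F OR F OR F).
(ii) receipts ≤ $50,000 — satisfied.
(a): F AND T → false.
(A) in enterprise zone — fails.
(B) ≥ 6 yrs in jurisdiction — fails.
(i) = F OR F = false.
(ii) ≤ 5 employees — holds.
(b): F AND T → false.
(2) = F OR F = false.
So Overall is not satisfied (T AND F).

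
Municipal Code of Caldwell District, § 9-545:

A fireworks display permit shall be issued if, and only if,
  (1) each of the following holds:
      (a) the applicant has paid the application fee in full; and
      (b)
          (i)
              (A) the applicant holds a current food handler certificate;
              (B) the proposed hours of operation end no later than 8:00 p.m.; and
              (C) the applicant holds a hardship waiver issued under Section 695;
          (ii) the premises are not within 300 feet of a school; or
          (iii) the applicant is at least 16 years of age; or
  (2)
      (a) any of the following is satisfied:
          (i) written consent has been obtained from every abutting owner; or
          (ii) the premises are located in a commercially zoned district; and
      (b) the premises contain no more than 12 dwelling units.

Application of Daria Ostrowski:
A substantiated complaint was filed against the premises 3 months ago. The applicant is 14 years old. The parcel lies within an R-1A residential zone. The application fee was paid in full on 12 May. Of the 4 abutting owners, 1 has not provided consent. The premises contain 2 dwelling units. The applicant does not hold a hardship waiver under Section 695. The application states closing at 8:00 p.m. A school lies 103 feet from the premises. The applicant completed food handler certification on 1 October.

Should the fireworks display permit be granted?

(a) fee paid — satisfied.
(A) food handler cert. — holds.
(B) closes by 8 p.m. — met.
(C) hardship waiver — fails.
(i): T AND T AND F → false.
(ii) ≥300 ft from school — not met.
(iii) age ≥ 16 — not satisfied.
(b) = F OR F OR F = false.
(1) = T AND F = false.
(i) all abutters consent — fails.
(ii) commercially zoned — not satisfied.
So (a) is not satisfied (F OR F).
(b) ≤ 12 units — satisfied.
(2): F AND T → false.
Overall = F OR F = false.

No — denied.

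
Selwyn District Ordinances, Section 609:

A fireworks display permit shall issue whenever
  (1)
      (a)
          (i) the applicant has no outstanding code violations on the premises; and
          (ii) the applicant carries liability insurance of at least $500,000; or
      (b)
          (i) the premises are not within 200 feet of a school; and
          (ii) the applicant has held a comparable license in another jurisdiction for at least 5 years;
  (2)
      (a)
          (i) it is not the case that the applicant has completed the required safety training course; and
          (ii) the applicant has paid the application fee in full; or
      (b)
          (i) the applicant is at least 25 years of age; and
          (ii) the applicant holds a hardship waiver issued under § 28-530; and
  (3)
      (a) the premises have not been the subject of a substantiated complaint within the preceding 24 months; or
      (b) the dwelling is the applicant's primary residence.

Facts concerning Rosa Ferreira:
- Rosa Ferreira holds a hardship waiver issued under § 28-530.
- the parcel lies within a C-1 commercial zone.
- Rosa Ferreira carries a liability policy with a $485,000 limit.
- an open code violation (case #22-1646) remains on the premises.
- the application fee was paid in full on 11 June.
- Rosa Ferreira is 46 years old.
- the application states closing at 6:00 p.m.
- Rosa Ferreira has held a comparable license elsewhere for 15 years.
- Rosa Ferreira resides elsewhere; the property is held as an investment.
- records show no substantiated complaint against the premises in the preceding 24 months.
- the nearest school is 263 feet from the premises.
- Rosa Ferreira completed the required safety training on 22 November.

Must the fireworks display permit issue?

Yes — granted.

(i) no code violations — not met.
(ii) insurance ≥ $500,000 — not met.
So (a) is not satisfied (F AND F).
(i) ≥200 ft from school — holds.
(ii) prior license ≥ 5 yr — satisfied.
(b): T AND T → true.
So (1) is satisfied (F OR T).
(i) not (safety training) — fails.
(ii) fee paid — satisfied.
(a) = F AND T = false.
(i) age ≥ 25 — satisfied.
(ii) hardship waiver — satisfied.
(b): T AND T → true.
So (2) is satisfied (F OR T).
(a) no complaint in 24 mo. — met.
(b) primary residence — not satisfied.
So (3) is satisfied (T OR F).
Overall: T AND T AND T → true.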